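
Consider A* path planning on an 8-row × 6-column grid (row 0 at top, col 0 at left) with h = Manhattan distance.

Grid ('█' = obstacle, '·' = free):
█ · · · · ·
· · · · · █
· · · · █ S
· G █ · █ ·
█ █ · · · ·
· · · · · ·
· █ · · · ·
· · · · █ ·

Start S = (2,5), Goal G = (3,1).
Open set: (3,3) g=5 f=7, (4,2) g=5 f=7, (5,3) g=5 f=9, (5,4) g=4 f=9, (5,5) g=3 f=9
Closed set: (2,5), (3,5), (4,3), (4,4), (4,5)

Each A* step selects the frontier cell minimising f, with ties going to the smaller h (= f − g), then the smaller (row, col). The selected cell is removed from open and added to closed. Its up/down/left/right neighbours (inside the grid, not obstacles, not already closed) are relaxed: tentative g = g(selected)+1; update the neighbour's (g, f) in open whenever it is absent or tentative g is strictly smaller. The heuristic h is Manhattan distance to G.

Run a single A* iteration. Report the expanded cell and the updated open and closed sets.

step 1: expand (3,3) (f=7, h=2) → closed; open now [(2,3) g=6 f=9, (4,2) g=5 f=7, (5,3) g=5 f=9, (5,4) g=4 f=9, (5,5) g=3 f=9]

expanded=(3,3); open=[(2,3) g=6 f=9, (4,2) g=5 f=7, (5,3) g=5 f=9, (5,4) g=4 f=9, (5,5) g=3 f=9]; closed=[(2,5), (3,3), (3,5), (4,3), (4,4), (4,5)]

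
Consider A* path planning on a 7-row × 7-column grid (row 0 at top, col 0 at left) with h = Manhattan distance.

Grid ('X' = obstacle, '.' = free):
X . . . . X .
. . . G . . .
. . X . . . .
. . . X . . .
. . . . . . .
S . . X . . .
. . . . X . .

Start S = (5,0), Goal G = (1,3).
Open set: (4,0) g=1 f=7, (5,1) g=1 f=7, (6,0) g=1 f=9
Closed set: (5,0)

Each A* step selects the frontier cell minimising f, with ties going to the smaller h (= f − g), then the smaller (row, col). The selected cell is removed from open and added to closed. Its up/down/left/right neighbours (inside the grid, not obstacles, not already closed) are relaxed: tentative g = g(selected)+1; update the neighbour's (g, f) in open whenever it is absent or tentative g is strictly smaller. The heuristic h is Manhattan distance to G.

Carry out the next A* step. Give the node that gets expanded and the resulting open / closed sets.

expanded=(4,0); open=[(3,0) g=2 f=7, (4,1) g=2 f=7, (5,1) g=1 f=7, (6,0) g=1 f=9]; closed=[(4,0), (5,0)]

step 1: expand (4,0) (f=7, h=6) → closed; open now [(3,0) g=2 f=7, (4,1) g=2 f=7, (5,1) g=1 f=7, (6,0) g=1 f=9]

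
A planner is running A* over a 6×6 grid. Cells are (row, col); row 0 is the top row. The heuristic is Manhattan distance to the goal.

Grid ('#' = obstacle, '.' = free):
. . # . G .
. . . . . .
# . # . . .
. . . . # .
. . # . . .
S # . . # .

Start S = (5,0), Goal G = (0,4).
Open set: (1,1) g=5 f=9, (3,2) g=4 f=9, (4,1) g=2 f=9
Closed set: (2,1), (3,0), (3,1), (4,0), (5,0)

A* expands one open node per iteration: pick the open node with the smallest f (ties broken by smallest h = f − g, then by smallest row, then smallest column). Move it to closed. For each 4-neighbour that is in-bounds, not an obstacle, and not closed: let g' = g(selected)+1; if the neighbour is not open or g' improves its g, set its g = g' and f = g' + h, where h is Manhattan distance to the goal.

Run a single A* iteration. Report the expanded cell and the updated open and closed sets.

expanded=(1,1); open=[(0,1) g=6 f=9, (1,0) g=6 f=11, (1,2) g=6 f=9, (3,2) g=4 f=9, (4,1) g=2 f=9]; closed=[(1,1), (2,1), (3,0), (3,1), (4,0), (5,0)]

step 1: expand (1,1) (f=9, h=4) → closed; open now [(0,1) g=6 f=9, (1,0) g=6 f=11, (1,2) g=6 f=9, (3,2) g=4 f=9, (4,1) g=2 f=9]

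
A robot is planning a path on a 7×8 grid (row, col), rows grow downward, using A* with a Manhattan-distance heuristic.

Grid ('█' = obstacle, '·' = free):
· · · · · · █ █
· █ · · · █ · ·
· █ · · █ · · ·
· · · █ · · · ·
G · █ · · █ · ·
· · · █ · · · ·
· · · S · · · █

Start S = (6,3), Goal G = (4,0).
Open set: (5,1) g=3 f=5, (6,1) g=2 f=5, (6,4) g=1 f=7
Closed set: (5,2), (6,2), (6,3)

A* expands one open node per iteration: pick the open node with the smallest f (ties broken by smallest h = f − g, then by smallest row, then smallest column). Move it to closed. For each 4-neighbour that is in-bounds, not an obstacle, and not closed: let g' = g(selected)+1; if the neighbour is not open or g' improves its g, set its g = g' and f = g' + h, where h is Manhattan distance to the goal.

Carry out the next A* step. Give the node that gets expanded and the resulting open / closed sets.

step 1: expand (5,1) (f=5, h=2) → closed; open now [(4,1) g=4 f=5, (5,0) g=4 f=5, (6,1) g=2 f=5, (6,4) g=1 f=7]

expanded=(5,1); open=[(4,1) g=4 f=5, (5,0) g=4 f=5, (6,1) g=2 f=5, (6,4) g=1 f=7]; closed=[(5,1), (5,2), (6,2), (6,3)]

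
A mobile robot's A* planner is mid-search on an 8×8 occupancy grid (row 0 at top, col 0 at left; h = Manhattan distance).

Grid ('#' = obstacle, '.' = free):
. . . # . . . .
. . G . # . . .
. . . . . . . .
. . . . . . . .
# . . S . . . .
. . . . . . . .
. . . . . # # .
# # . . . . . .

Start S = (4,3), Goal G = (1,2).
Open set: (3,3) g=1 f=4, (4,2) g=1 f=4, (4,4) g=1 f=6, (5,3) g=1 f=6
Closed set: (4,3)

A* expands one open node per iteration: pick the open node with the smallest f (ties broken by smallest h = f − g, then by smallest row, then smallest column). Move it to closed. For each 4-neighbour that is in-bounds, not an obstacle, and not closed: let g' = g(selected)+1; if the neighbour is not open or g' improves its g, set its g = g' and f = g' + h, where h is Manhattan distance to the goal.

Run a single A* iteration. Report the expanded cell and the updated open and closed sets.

expanded=(3,3); open=[(2,3) g=2 f=4, (3,2) g=2 f=4, (3,4) g=2 f=6, (4,2) g=1 f=4, (4,4) g=1 f=6, (5,3) g=1 f=6]; closed=[(3,3), (4,3)]

step 1: expand (3,3) (f=4, h=3) → closed; open now [(2,3) g=2 f=4, (3,2) g=2 f=4, (3,4) g=2 f=6, (4,2) g=1 f=4, (4,4) g=1 f=6, (5,3) g=1 f=6]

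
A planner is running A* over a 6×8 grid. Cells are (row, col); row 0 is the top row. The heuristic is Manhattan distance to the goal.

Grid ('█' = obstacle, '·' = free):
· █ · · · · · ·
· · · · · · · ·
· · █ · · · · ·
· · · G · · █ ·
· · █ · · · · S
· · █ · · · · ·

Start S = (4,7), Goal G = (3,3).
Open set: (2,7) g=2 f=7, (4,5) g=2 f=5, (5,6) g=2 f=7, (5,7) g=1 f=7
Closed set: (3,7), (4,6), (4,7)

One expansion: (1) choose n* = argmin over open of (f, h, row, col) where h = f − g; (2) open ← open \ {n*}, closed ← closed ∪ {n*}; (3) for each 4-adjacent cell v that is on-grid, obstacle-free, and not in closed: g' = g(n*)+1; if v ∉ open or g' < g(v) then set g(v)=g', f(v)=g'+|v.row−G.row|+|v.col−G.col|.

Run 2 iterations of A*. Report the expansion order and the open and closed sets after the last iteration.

step 1: expand (4,5) (f=5, h=3) → closed; open now [(2,7) g=2 f=7, (3,5) g=3 f=5, (4,4) g=3 f=5, (5,5) g=3 f=7, (5,6) g=2 f=7, (5,7) g=1 f=7]
step 2: expand (3,5) (f=5, h=2) → closed; open now [(2,5) g=4 f=7, (2,7) g=2 f=7, (3,4) g=4 f=5, (4,4) g=3 f=5, (5,5) g=3 f=7, (5,6) g=2 f=7, (5,7) g=1 f=7]

order=[(4,5) → (3,5)]; open=[(2,5) g=4 f=7, (2,7) g=2 f=7, (3,4) g=4 f=5, (4,4) g=3 f=5, (5,5) g=3 f=7, (5,6) g=2 f=7, (5,7) g=1 f=7]; closed=[(3,5), (3,7), (4,5), (4,6), (4,7)]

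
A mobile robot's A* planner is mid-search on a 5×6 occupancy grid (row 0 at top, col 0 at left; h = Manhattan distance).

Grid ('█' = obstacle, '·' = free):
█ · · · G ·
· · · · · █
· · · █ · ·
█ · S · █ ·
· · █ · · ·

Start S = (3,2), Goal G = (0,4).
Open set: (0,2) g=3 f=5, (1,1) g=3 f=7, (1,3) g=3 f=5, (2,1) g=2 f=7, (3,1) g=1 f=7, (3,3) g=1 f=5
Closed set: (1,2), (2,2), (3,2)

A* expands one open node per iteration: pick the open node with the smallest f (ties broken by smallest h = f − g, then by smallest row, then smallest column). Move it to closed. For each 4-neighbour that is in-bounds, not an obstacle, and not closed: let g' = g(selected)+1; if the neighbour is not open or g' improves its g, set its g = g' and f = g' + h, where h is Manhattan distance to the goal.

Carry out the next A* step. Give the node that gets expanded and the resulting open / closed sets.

expanded=(0,2); open=[(0,1) g=4 f=7, (0,3) g=4 f=5, (1,1) g=3 f=7, (1,3) g=3 f=5, (2,1) g=2 f=7, (3,1) g=1 f=7, (3,3) g=1 f=5]; closed=[(0,2), (1,2), (2,2), (3,2)]

step 1: expand (0,2) (f=5, h=2) → closed; open now [(0,1) g=4 f=7, (0,3) g=4 f=5, (1,1) g=3 f=7, (1,3) g=3 f=5, (2,1) g=2 f=7, (3,1) g=1 f=7, (3,3) g=1 f=5]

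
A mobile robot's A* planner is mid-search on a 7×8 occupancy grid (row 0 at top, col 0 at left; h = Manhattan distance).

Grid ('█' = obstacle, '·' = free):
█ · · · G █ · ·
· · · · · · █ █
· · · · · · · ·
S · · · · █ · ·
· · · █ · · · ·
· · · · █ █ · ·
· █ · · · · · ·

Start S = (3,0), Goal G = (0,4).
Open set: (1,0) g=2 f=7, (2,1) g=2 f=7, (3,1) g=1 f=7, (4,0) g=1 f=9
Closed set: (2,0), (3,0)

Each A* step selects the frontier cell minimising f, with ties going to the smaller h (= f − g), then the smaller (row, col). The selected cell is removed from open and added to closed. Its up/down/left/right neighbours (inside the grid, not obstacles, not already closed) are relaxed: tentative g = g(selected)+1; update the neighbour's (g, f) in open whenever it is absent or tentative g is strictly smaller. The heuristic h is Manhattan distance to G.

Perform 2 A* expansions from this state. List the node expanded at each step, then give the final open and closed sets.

step 1: expand (1,0) (f=7, h=5) → closed; open now [(1,1) g=3 f=7, (2,1) g=2 f=7, (3,1) g=1 f=7, (4,0) g=1 f=9]
step 2: expand (1,1) (f=7, h=4) → closed; open now [(0,1) g=4 f=7, (1,2) g=4 f=7, (2,1) g=2 f=7, (3,1) g=1 f=7, (4,0) g=1 f=9]

order=[(1,0) → (1,1)]; open=[(0,1) g=4 f=7, (1,2) g=4 f=7, (2,1) g=2 f=7, (3,1) g=1 f=7, (4,0) g=1 f=9]; closed=[(1,0), (1,1), (2,0), (3,0)]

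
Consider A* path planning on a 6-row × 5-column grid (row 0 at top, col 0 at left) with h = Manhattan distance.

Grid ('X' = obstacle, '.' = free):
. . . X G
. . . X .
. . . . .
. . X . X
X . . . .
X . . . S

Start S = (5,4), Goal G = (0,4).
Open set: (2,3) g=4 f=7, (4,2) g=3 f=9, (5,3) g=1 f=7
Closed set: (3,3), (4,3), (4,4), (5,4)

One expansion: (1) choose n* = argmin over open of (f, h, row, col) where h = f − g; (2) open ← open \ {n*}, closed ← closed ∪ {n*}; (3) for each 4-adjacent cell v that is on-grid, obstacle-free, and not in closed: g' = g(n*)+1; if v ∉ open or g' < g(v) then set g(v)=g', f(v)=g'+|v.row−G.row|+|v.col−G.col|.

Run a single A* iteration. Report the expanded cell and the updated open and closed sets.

expanded=(2,3); open=[(2,2) g=5 f=9, (2,4) g=5 f=7, (4,2) g=3 f=9, (5,3) g=1 f=7]; closed=[(2,3), (3,3), (4,3), (4,4), (5,4)]

step 1: expand (2,3) (f=7, h=3) → closed; open now [(2,2) g=5 f=9, (2,4) g=5 f=7, (4,2) g=3 f=9, (5,3) g=1 f=7]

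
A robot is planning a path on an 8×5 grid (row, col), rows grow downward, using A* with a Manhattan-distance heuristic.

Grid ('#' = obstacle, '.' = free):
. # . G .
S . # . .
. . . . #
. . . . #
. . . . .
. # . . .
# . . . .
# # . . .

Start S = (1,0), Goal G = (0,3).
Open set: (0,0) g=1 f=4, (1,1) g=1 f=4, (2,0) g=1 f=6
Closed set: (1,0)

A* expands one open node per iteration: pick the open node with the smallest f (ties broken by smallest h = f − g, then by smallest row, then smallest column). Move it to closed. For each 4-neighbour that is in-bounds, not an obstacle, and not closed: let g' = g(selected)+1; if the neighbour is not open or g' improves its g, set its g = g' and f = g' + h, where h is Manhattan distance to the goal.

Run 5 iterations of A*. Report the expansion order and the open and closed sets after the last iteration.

order=[(0,0) → (1,1) → (2,1) → (2,2) → (2,3)]; open=[(1,3) g=5 f=6, (2,0) g=1 f=6, (3,1) g=3 f=8, (3,2) g=4 f=8, (3,3) g=5 f=8]; closed=[(0,0), (1,0), (1,1), (2,1), (2,2), (2,3)]

step 1: expand (0,0) (f=4, h=3) → closed; open now [(1,1) g=1 f=4, (2,0) g=1 f=6]
step 2: expand (1,1) (f=4, h=3) → closed; open now [(2,0) g=1 f=6, (2,1) g=2 f=6]
step 3: expand (2,1) (f=6, h=4) → closed; open now [(2,0) g=1 f=6, (2,2) g=3 f=6, (3,1) g=3 f=8]
step 4: expand (2,2) (f=6, h=3) → closed; open now [(2,0) g=1 f=6, (2,3) g=4 f=6, (3,1) g=3 f=8, (3,2) g=4 f=8]
step 5: expand (2,3) (f=6, h=2) → closed; open now [(1,3) g=5 f=6, (2,0) g=1 f=6, (3,1) g=3 f=8, (3,2) g=4 f=8, (3,3) g=5 f=8]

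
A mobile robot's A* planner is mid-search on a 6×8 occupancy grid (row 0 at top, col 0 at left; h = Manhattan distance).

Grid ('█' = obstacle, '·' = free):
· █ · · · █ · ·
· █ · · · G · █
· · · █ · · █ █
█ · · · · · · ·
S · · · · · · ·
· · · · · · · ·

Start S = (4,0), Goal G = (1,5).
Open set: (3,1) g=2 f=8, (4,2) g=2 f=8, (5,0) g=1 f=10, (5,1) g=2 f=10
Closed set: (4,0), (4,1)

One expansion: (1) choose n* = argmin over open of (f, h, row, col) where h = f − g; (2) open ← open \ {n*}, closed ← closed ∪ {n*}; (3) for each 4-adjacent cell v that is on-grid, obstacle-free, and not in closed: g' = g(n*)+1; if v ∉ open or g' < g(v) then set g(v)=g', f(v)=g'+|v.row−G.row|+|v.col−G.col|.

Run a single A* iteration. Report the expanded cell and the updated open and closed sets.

step 1: expand (3,1) (f=8, h=6) → closed; open now [(2,1) g=3 f=8, (3,2) g=3 f=8, (4,2) g=2 f=8, (5,0) g=1 f=10, (5,1) g=2 f=10]

expanded=(3,1); open=[(2,1) g=3 f=8, (3,2) g=3 f=8, (4,2) g=2 f=8, (5,0) g=1 f=10, (5,1) g=2 f=10]; closed=[(3,1), (4,0), (4,1)]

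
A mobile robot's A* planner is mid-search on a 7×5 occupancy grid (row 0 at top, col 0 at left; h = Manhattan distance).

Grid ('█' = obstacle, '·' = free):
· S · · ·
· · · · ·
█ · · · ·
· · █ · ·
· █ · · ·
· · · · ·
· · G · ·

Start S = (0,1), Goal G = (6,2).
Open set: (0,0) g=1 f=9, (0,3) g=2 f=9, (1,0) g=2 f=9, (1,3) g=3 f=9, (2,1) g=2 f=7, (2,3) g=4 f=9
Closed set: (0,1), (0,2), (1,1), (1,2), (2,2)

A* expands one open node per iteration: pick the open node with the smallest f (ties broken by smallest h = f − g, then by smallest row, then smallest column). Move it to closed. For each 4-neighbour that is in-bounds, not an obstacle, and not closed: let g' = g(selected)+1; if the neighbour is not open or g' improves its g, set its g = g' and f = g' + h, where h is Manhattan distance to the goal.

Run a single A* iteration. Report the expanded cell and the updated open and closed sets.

step 1: expand (2,1) (f=7, h=5) → closed; open now [(0,0) g=1 f=9, (0,3) g=2 f=9, (1,0) g=2 f=9, (1,3) g=3 f=9, (2,3) g=4 f=9, (3,1) g=3 f=7]

expanded=(2,1); open=[(0,0) g=1 f=9, (0,3) g=2 f=9, (1,0) g=2 f=9, (1,3) g=3 f=9, (2,3) g=4 f=9, (3,1) g=3 f=7]; closed=[(0,1), (0,2), (1,1), (1,2), (2,1), (2,2)]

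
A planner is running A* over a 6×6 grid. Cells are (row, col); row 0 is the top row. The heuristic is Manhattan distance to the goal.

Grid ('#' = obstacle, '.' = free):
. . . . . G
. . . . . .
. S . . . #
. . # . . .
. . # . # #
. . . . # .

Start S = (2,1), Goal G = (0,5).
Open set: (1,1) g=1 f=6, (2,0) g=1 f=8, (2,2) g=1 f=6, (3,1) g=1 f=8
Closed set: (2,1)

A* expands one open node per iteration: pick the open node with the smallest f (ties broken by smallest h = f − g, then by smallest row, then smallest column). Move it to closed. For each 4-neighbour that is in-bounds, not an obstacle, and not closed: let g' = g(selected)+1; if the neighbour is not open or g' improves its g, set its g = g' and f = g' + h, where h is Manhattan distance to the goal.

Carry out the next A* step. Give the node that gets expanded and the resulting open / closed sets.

expanded=(1,1); open=[(0,1) g=2 f=6, (1,0) g=2 f=8, (1,2) g=2 f=6, (2,0) g=1 f=8, (2,2) g=1 f=6, (3,1) g=1 f=8]; closed=[(1,1), (2,1)]

step 1: expand (1,1) (f=6, h=5) → closed; open now [(0,1) g=2 f=6, (1,0) g=2 f=8, (1,2) g=2 f=6, (2,0) g=1 f=8, (2,2) g=1 f=6, (3,1) g=1 f=8]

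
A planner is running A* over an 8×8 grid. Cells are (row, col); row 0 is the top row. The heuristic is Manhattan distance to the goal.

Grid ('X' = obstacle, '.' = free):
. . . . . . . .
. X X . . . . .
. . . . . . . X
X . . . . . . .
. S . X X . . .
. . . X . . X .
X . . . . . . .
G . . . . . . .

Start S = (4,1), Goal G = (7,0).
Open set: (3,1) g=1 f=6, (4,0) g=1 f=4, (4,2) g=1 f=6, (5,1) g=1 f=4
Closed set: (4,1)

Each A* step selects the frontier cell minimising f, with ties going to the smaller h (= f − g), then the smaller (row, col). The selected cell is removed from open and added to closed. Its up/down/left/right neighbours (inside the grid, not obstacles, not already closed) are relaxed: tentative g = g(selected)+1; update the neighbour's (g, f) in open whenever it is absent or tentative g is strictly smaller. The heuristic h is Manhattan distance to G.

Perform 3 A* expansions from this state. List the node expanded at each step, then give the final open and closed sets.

order=[(4,0) → (5,0) → (5,1)]; open=[(3,1) g=1 f=6, (4,2) g=1 f=6, (5,2) g=2 f=6, (6,1) g=2 f=4]; closed=[(4,0), (4,1), (5,0), (5,1)]

step 1: expand (4,0) (f=4, h=3) → closed; open now [(3,1) g=1 f=6, (4,2) g=1 f=6, (5,0) g=2 f=4, (5,1) g=1 f=4]
step 2: expand (5,0) (f=4, h=2) → closed; open now [(3,1) g=1 f=6, (4,2) g=1 f=6, (5,1) g=1 f=4]
step 3: expand (5,1) (f=4, h=3) → closed; open now [(3,1) g=1 f=6, (4,2) g=1 f=6, (5,2) g=2 f=6, (6,1) g=2 f=4]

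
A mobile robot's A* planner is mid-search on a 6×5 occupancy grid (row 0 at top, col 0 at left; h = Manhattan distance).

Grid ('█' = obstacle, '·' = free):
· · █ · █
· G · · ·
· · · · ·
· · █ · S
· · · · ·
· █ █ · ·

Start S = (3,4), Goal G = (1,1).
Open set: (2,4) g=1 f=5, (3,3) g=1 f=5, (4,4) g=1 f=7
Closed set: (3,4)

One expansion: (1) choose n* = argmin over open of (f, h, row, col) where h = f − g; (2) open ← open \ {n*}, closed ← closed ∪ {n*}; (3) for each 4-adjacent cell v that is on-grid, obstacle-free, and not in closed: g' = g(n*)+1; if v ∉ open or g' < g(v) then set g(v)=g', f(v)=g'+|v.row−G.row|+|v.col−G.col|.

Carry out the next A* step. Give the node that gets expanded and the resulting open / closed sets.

expanded=(2,4); open=[(1,4) g=2 f=5, (2,3) g=2 f=5, (3,3) g=1 f=5, (4,4) g=1 f=7]; closed=[(2,4), (3,4)]

step 1: expand (2,4) (f=5, h=4) → closed; open now [(1,4) g=2 f=5, (2,3) g=2 f=5, (3,3) g=1 f=5, (4,4) g=1 f=7]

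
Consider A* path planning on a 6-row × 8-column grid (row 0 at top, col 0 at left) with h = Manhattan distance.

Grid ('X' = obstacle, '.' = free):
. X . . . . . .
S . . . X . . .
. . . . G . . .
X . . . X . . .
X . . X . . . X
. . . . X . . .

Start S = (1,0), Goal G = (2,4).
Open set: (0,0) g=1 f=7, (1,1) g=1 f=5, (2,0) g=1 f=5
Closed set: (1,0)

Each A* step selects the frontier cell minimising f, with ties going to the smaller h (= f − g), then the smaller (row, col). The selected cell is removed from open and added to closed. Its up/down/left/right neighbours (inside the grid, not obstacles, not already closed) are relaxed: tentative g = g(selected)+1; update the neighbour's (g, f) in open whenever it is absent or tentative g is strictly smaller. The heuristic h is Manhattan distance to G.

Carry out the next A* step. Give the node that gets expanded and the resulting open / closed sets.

expanded=(1,1); open=[(0,0) g=1 f=7, (1,2) g=2 f=5, (2,0) g=1 f=5, (2,1) g=2 f=5]; closed=[(1,0), (1,1)]

step 1: expand (1,1) (f=5, h=4) → closed; open now [(0,0) g=1 f=7, (1,2) g=2 f=5, (2,0) g=1 f=5, (2,1) g=2 f=5]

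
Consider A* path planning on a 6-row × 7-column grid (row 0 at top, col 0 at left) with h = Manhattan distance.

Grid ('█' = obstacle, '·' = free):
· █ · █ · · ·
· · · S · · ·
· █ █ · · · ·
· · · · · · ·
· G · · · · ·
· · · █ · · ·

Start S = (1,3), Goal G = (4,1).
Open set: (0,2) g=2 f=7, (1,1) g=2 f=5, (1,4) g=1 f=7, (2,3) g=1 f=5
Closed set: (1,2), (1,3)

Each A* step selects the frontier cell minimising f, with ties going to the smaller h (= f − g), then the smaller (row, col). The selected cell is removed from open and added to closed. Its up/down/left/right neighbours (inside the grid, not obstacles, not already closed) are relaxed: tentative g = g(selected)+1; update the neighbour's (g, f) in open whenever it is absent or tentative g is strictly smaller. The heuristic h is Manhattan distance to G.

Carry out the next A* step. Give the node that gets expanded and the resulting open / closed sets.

step 1: expand (1,1) (f=5, h=3) → closed; open now [(0,2) g=2 f=7, (1,0) g=3 f=7, (1,4) g=1 f=7, (2,3) g=1 f=5]

expanded=(1,1); open=[(0,2) g=2 f=7, (1,0) g=3 f=7, (1,4) g=1 f=7, (2,3) g=1 f=5]; closed=[(1,1), (1,2), (1,3)]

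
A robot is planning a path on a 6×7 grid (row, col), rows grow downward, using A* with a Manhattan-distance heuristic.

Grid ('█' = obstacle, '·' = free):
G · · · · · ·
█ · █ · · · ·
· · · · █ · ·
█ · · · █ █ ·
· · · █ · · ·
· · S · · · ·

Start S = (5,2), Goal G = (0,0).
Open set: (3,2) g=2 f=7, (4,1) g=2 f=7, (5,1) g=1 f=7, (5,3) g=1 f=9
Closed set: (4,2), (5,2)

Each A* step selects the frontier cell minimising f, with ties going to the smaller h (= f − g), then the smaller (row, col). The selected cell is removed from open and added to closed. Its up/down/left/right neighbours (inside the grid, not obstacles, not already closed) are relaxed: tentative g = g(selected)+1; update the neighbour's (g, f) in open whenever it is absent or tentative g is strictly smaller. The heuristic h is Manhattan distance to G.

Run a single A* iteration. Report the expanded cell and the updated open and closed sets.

expanded=(3,2); open=[(2,2) g=3 f=7, (3,1) g=3 f=7, (3,3) g=3 f=9, (4,1) g=2 f=7, (5,1) g=1 f=7, (5,3) g=1 f=9]; closed=[(3,2), (4,2), (5,2)]

step 1: expand (3,2) (f=7, h=5) → closed; open now [(2,2) g=3 f=7, (3,1) g=3 f=7, (3,3) g=3 f=9, (4,1) g=2 f=7, (5,1) g=1 f=7, (5,3) g=1 f=9]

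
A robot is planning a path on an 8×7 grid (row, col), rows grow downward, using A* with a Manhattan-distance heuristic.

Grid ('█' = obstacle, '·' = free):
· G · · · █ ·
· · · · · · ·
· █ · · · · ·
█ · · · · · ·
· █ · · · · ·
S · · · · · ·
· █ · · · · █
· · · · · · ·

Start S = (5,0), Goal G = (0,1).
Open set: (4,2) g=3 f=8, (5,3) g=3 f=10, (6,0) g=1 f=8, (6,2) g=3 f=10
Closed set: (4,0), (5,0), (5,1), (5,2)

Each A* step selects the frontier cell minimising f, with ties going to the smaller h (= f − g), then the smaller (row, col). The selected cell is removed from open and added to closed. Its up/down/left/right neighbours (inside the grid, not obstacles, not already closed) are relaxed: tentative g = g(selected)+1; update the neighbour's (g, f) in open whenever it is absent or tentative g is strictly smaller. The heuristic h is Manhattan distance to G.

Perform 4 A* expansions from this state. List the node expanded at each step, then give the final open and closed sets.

order=[(4,2) → (3,2) → (2,2) → (1,2)]; open=[(0,2) g=7 f=8, (1,1) g=7 f=8, (1,3) g=7 f=10, (2,3) g=6 f=10, (3,1) g=5 f=8, (3,3) g=5 f=10, (4,3) g=4 f=10, (5,3) g=3 f=10, (6,0) g=1 f=8, (6,2) g=3 f=10]; closed=[(1,2), (2,2), (3,2), (4,0), (4,2), (5,0), (5,1), (5,2)]

step 1: expand (4,2) (f=8, h=5) → closed; open now [(3,2) g=4 f=8, (4,3) g=4 f=10, (5,3) g=3 f=10, (6,0) g=1 f=8, (6,2) g=3 f=10]
step 2: expand (3,2) (f=8, h=4) → closed; open now [(2,2) g=5 f=8, (3,1) g=5 f=8, (3,3) g=5 f=10, (4,3) g=4 f=10, (5,3) g=3 f=10, (6,0) g=1 f=8, (6,2) g=3 f=10]
step 3: expand (2,2) (f=8, h=3) → closed; open now [(1,2) g=6 f=8, (2,3) g=6 f=10, (3,1) g=5 f=8, (3,3) g=5 f=10, (4,3) g=4 f=10, (5,3) g=3 f=10, (6,0) g=1 f=8, (6,2) g=3 f=10]
step 4: expand (1,2) (f=8, h=2) → closed; open now [(0,2) g=7 f=8, (1,1) g=7 f=8, (1,3) g=7 f=10, (2,3) g=6 f=10, (3,1) g=5 f=8, (3,3) g=5 f=10, (4,3) g=4 f=10, (5,3) g=3 f=10, (6,0) g=1 f=8, (6,2) g=3 f=10]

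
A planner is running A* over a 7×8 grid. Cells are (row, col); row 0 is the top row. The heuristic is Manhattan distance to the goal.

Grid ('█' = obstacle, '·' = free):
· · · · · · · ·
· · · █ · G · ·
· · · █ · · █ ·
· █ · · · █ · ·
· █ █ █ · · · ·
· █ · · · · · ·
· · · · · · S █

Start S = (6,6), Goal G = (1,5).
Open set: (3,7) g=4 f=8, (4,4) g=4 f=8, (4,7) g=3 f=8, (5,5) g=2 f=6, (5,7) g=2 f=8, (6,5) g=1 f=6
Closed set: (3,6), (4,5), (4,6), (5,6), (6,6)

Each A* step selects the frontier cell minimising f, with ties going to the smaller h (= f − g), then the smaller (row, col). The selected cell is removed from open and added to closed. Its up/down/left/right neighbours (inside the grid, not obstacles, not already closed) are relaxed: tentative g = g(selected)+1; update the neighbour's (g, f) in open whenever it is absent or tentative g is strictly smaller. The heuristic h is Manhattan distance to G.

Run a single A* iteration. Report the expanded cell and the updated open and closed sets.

step 1: expand (5,5) (f=6, h=4) → closed; open now [(3,7) g=4 f=8, (4,4) g=4 f=8, (4,7) g=3 f=8, (5,4) g=3 f=8, (5,7) g=2 f=8, (6,5) g=1 f=6]

expanded=(5,5); open=[(3,7) g=4 f=8, (4,4) g=4 f=8, (4,7) g=3 f=8, (5,4) g=3 f=8, (5,7) g=2 f=8, (6,5) g=1 f=6]; closed=[(3,6), (4,5), (4,6), (5,5), (5,6), (6,6)]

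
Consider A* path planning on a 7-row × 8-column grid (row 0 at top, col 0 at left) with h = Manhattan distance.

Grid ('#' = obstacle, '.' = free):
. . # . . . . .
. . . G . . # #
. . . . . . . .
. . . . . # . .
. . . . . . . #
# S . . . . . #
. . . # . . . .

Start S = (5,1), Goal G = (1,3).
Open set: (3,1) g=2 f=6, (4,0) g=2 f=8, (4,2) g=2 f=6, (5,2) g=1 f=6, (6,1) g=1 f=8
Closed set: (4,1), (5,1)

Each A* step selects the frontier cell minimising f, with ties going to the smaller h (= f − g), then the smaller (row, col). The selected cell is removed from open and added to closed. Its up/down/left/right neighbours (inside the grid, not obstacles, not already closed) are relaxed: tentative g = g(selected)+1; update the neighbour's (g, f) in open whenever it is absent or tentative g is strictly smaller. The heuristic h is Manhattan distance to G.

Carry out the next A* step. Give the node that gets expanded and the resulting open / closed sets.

expanded=(3,1); open=[(2,1) g=3 f=6, (3,0) g=3 f=8, (3,2) g=3 f=6, (4,0) g=2 f=8, (4,2) g=2 f=6, (5,2) g=1 f=6, (6,1) g=1 f=8]; closed=[(3,1), (4,1), (5,1)]

step 1: expand (3,1) (f=6, h=4) → closed; open now [(2,1) g=3 f=6, (3,0) g=3 f=8, (3,2) g=3 f=6, (4,0) g=2 f=8, (4,2) g=2 f=6, (5,2) g=1 f=6, (6,1) g=1 f=8]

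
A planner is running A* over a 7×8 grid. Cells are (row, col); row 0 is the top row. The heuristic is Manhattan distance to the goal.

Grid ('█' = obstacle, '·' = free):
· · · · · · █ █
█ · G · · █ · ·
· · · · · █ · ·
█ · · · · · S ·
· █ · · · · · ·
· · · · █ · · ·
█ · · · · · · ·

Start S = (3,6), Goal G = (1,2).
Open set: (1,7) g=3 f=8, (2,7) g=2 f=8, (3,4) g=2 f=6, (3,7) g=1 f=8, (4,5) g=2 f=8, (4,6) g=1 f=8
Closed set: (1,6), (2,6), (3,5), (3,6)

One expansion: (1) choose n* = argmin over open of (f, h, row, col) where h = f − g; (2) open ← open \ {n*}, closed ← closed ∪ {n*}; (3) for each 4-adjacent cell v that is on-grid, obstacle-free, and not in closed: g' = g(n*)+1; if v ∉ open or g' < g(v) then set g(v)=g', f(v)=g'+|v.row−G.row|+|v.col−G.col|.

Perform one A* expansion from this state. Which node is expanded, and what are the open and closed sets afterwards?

step 1: expand (3,4) (f=6, h=4) → closed; open now [(1,7) g=3 f=8, (2,4) g=3 f=6, (2,7) g=2 f=8, (3,3) g=3 f=6, (3,7) g=1 f=8, (4,4) g=3 f=8, (4,5) g=2 f=8, (4,6) g=1 f=8]

expanded=(3,4); open=[(1,7) g=3 f=8, (2,4) g=3 f=6, (2,7) g=2 f=8, (3,3) g=3 f=6, (3,7) g=1 f=8, (4,4) g=3 f=8, (4,5) g=2 f=8, (4,6) g=1 f=8]; closed=[(1,6), (2,6), (3,4), (3,5), (3,6)]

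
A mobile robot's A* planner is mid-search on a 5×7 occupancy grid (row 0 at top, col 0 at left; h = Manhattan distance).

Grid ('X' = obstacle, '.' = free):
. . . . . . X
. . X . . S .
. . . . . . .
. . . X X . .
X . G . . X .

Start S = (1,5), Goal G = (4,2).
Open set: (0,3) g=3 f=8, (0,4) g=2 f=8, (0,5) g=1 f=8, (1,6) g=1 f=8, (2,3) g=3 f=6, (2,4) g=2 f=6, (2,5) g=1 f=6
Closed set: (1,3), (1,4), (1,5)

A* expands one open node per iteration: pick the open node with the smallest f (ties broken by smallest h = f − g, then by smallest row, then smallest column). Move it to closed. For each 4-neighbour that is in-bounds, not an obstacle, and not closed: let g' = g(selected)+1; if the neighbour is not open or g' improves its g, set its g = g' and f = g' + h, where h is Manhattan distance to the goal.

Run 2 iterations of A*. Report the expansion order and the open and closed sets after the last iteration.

step 1: expand (2,3) (f=6, h=3) → closed; open now [(0,3) g=3 f=8, (0,4) g=2 f=8, (0,5) g=1 f=8, (1,6) g=1 f=8, (2,2) g=4 f=6, (2,4) g=2 f=6, (2,5) g=1 f=6]
step 2: expand (2,2) (f=6, h=2) → closed; open now [(0,3) g=3 f=8, (0,4) g=2 f=8, (0,5) g=1 f=8, (1,6) g=1 f=8, (2,1) g=5 f=8, (2,4) g=2 f=6, (2,5) g=1 f=6, (3,2) g=5 f=6]

order=[(2,3) → (2,2)]; open=[(0,3) g=3 f=8, (0,4) g=2 f=8, (0,5) g=1 f=8, (1,6) g=1 f=8, (2,1) g=5 f=8, (2,4) g=2 f=6, (2,5) g=1 f=6, (3,2) g=5 f=6]; closed=[(1,3), (1,4), (1,5), (2,2), (2,3)]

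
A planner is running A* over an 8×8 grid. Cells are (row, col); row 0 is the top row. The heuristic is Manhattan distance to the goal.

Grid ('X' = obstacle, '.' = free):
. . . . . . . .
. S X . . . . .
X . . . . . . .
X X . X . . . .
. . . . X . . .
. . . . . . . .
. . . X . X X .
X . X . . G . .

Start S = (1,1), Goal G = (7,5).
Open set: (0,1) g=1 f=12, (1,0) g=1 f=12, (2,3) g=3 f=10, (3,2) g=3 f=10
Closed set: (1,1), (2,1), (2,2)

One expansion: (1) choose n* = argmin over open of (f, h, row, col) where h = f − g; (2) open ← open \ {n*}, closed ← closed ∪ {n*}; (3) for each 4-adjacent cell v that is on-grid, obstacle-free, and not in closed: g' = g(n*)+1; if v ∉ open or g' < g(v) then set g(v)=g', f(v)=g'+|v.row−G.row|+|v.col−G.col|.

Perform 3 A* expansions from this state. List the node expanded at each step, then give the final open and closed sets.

order=[(2,3) → (2,4) → (2,5)]; open=[(0,1) g=1 f=12, (1,0) g=1 f=12, (1,3) g=4 f=12, (1,4) g=5 f=12, (1,5) g=6 f=12, (2,6) g=6 f=12, (3,2) g=3 f=10, (3,4) g=5 f=10, (3,5) g=6 f=10]; closed=[(1,1), (2,1), (2,2), (2,3), (2,4), (2,5)]

step 1: expand (2,3) (f=10, h=7) → closed; open now [(0,1) g=1 f=12, (1,0) g=1 f=12, (1,3) g=4 f=12, (2,4) g=4 f=10, (3,2) g=3 f=10]
step 2: expand (2,4) (f=10, h=6) → closed; open now [(0,1) g=1 f=12, (1,0) g=1 f=12, (1,3) g=4 f=12, (1,4) g=5 f=12, (2,5) g=5 f=10, (3,2) g=3 f=10, (3,4) g=5 f=10]
step 3: expand (2,5) (f=10, h=5) → closed; open now [(0,1) g=1 f=12, (1,0) g=1 f=12, (1,3) g=4 f=12, (1,4) g=5 f=12, (1,5) g=6 f=12, (2,6) g=6 f=12, (3,2) g=3 f=10, (3,4) g=5 f=10, (3,5) g=6 f=10]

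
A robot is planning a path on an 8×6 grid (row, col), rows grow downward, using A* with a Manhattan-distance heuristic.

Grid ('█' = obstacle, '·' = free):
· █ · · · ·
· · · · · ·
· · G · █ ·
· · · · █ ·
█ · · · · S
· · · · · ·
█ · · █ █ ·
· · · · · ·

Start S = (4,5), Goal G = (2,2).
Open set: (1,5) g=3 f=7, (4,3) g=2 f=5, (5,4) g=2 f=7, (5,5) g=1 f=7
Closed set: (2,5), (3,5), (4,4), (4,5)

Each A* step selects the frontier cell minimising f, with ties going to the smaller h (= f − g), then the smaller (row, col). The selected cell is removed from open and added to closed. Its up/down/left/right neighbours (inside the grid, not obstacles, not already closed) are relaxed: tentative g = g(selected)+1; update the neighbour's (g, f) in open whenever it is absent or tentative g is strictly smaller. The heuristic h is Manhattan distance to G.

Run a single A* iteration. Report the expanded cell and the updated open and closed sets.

step 1: expand (4,3) (f=5, h=3) → closed; open now [(1,5) g=3 f=7, (3,3) g=3 f=5, (4,2) g=3 f=5, (5,3) g=3 f=7, (5,4) g=2 f=7, (5,5) g=1 f=7]

expanded=(4,3); open=[(1,5) g=3 f=7, (3,3) g=3 f=5, (4,2) g=3 f=5, (5,3) g=3 f=7, (5,4) g=2 f=7, (5,5) g=1 f=7]; closed=[(2,5), (3,5), (4,3), (4,4), (4,5)]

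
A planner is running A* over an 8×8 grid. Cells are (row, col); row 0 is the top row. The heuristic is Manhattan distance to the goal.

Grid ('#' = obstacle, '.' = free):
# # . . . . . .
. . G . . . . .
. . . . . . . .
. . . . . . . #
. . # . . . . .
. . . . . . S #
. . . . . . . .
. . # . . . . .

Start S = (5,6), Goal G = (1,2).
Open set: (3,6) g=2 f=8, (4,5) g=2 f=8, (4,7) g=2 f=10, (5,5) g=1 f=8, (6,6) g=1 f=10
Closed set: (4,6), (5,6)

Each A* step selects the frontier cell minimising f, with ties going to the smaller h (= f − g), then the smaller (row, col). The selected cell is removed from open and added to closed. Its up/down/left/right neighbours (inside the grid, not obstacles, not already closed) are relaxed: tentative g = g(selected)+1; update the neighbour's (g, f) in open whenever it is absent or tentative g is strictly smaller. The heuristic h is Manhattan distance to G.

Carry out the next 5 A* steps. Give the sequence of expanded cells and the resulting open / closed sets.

order=[(3,6) → (2,6) → (1,6) → (1,5) → (1,4)]; open=[(0,4) g=7 f=10, (0,5) g=6 f=10, (0,6) g=5 f=10, (1,3) g=7 f=8, (1,7) g=5 f=10, (2,4) g=7 f=10, (2,5) g=4 f=8, (2,7) g=4 f=10, (3,5) g=3 f=8, (4,5) g=2 f=8, (4,7) g=2 f=10, (5,5) g=1 f=8, (6,6) g=1 f=10]; closed=[(1,4), (1,5), (1,6), (2,6), (3,6), (4,6), (5,6)]

step 1: expand (3,6) (f=8, h=6) → closed; open now [(2,6) g=3 f=8, (3,5) g=3 f=8, (4,5) g=2 f=8, (4,7) g=2 f=10, (5,5) g=1 f=8, (6,6) g=1 f=10]
step 2: expand (2,6) (f=8, h=5) → closed; open now [(1,6) g=4 f=8, (2,5) g=4 f=8, (2,7) g=4 f=10, (3,5) g=3 f=8, (4,5) g=2 f=8, (4,7) g=2 f=10, (5,5) g=1 f=8, (6,6) g=1 f=10]
step 3: expand (1,6) (f=8, h=4) → closed; open now [(0,6) g=5 f=10, (1,5) g=5 f=8, (1,7) g=5 f=10, (2,5) g=4 f=8, (2,7) g=4 f=10, (3,5) g=3 f=8, (4,5) g=2 f=8, (4,7) g=2 f=10, (5,5) g=1 f=8, (6,6) g=1 f=10]
step 4: expand (1,5) (f=8, h=3) → closed; open now [(0,5) g=6 f=10, (0,6) g=5 f=10, (1,4) g=6 f=8, (1,7) g=5 f=10, (2,5) g=4 f=8, (2,7) g=4 f=10, (3,5) g=3 f=8, (4,5) g=2 f=8, (4,7) g=2 f=10, (5,5) g=1 f=8, (6,6) g=1 f=10]
step 5: expand (1,4) (f=8, h=2) → closed; open now [(0,4) g=7 f=10, (0,5) g=6 f=10, (0,6) g=5 f=10, (1,3) g=7 f=8, (1,7) g=5 f=10, (2,4) g=7 f=10, (2,5) g=4 f=8, (2,7) g=4 f=10, (3,5) g=3 f=8, (4,5) g=2 f=8, (4,7) g=2 f=10, (5,5) g=1 f=8, (6,6) g=1 f=10]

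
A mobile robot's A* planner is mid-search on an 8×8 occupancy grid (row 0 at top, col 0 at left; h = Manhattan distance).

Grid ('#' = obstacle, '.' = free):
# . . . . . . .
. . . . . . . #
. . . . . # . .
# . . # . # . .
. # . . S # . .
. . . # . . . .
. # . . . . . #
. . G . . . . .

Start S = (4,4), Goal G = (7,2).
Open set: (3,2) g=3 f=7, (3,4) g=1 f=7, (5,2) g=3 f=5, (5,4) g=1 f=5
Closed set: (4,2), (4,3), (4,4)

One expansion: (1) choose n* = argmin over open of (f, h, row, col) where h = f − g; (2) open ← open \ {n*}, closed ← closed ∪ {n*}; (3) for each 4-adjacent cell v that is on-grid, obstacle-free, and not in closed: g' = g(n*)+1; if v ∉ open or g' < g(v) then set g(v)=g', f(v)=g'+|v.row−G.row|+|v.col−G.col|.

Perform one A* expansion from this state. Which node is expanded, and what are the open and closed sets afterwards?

step 1: expand (5,2) (f=5, h=2) → closed; open now [(3,2) g=3 f=7, (3,4) g=1 f=7, (5,1) g=4 f=7, (5,4) g=1 f=5, (6,2) g=4 f=5]

expanded=(5,2); open=[(3,2) g=3 f=7, (3,4) g=1 f=7, (5,1) g=4 f=7, (5,4) g=1 f=5, (6,2) g=4 f=5]; closed=[(4,2), (4,3), (4,4), (5,2)]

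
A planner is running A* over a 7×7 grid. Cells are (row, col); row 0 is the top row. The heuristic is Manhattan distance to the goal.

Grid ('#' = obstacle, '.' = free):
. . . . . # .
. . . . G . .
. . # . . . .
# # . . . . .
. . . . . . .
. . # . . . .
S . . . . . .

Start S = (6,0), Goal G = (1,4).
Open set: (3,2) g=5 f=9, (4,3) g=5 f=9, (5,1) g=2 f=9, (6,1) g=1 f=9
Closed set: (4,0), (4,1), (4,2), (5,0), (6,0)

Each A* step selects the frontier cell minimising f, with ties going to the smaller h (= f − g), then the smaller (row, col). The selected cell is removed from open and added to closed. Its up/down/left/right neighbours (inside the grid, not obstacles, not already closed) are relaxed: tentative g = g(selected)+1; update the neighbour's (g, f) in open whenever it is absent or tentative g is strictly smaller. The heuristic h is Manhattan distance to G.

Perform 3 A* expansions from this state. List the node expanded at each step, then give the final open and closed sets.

order=[(3,2) → (3,3) → (2,3)]; open=[(1,3) g=8 f=9, (2,4) g=8 f=9, (3,4) g=7 f=9, (4,3) g=5 f=9, (5,1) g=2 f=9, (6,1) g=1 f=9]; closed=[(2,3), (3,2), (3,3), (4,0), (4,1), (4,2), (5,0), (6,0)]

step 1: expand (3,2) (f=9, h=4) → closed; open now [(3,3) g=6 f=9, (4,3) g=5 f=9, (5,1) g=2 f=9, (6,1) g=1 f=9]
step 2: expand (3,3) (f=9, h=3) → closed; open now [(2,3) g=7 f=9, (3,4) g=7 f=9, (4,3) g=5 f=9, (5,1) g=2 f=9, (6,1) g=1 f=9]
step 3: expand (2,3) (f=9, h=2) → closed; open now [(1,3) g=8 f=9, (2,4) g=8 f=9, (3,4) g=7 f=9, (4,3) g=5 f=9, (5,1) g=2 f=9, (6,1) g=1 f=9]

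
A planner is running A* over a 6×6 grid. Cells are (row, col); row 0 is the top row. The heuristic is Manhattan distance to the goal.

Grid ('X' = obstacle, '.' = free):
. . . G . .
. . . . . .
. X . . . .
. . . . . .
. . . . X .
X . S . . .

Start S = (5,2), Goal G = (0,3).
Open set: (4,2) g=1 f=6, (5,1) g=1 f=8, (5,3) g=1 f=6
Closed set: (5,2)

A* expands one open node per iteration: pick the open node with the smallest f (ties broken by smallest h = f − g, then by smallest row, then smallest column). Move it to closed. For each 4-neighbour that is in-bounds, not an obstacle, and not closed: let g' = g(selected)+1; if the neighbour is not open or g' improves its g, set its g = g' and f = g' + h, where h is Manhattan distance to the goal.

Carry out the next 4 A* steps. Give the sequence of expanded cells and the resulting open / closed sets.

order=[(4,2) → (3,2) → (2,2) → (1,2)]; open=[(0,2) g=5 f=6, (1,1) g=5 f=8, (1,3) g=5 f=6, (2,3) g=4 f=6, (3,1) g=3 f=8, (3,3) g=3 f=6, (4,1) g=2 f=8, (4,3) g=2 f=6, (5,1) g=1 f=8, (5,3) g=1 f=6]; closed=[(1,2), (2,2), (3,2), (4,2), (5,2)]

step 1: expand (4,2) (f=6, h=5) → closed; open now [(3,2) g=2 f=6, (4,1) g=2 f=8, (4,3) g=2 f=6, (5,1) g=1 f=8, (5,3) g=1 f=6]
step 2: expand (3,2) (f=6, h=4) → closed; open now [(2,2) g=3 f=6, (3,1) g=3 f=8, (3,3) g=3 f=6, (4,1) g=2 f=8, (4,3) g=2 f=6, (5,1) g=1 f=8, (5,3) g=1 f=6]
step 3: expand (2,2) (f=6, h=3) → closed; open now [(1,2) g=4 f=6, (2,3) g=4 f=6, (3,1) g=3 f=8, (3,3) g=3 f=6, (4,1) g=2 f=8, (4,3) g=2 f=6, (5,1) g=1 f=8, (5,3) g=1 f=6]
step 4: expand (1,2) (f=6, h=2) → closed; open now [(0,2) g=5 f=6, (1,1) g=5 f=8, (1,3) g=5 f=6, (2,3) g=4 f=6, (3,1) g=3 f=8, (3,3) g=3 f=6, (4,1) g=2 f=8, (4,3) g=2 f=6, (5,1) g=1 f=8, (5,3) g=1 f=6]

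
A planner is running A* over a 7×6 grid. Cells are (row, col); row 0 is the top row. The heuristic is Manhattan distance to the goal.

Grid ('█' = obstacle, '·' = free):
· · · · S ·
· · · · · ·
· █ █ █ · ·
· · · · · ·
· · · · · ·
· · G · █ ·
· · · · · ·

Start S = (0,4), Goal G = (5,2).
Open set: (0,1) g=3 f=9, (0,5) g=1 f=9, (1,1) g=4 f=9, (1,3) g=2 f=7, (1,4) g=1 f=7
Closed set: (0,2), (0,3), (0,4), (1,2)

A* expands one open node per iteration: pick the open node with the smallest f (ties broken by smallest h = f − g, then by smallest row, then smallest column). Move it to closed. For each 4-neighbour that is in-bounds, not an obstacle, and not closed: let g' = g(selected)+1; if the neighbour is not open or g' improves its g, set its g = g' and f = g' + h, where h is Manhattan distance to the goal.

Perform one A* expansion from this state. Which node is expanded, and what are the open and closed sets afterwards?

step 1: expand (1,3) (f=7, h=5) → closed; open now [(0,1) g=3 f=9, (0,5) g=1 f=9, (1,1) g=4 f=9, (1,4) g=1 f=7]

expanded=(1,3); open=[(0,1) g=3 f=9, (0,5) g=1 f=9, (1,1) g=4 f=9, (1,4) g=1 f=7]; closed=[(0,2), (0,3), (0,4), (1,2), (1,3)]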